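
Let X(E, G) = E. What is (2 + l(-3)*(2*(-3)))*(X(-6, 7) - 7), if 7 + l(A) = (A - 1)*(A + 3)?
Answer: -572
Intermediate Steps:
l(A) = -7 + (-1 + A)*(3 + A) (l(A) = -7 + (A - 1)*(A + 3) = -7 + (-1 + A)*(3 + A))
(2 + l(-3)*(2*(-3)))*(X(-6, 7) - 7) = (2 + (-10 + (-3)² + 2*(-3))*(2*(-3)))*(-6 - 7) = (2 + (-10 + 9 - 6)*(-6))*(-13) = (2 - 7*(-6))*(-13) = (2 + 42)*(-13) = 44*(-13) = -572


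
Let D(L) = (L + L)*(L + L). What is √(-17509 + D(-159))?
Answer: √83615 ≈ 289.16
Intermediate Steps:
D(L) = 4*L² (D(L) = (2*L)*(2*L) = 4*L²)
√(-17509 + D(-159)) = √(-17509 + 4*(-159)²) = √(-17509 + 4*25281) = √(-17509 + 101124) = √83615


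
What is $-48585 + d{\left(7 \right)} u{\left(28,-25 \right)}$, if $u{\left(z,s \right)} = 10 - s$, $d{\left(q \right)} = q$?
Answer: $-48340$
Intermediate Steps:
$-48585 + d{\left(7 \right)} u{\left(28,-25 \right)} = -48585 + 7 \left(10 - -25\right) = -48585 + 7 \left(10 + 25\right) = -48585 + 7 \cdot 35 = -48585 + 245 = -48340$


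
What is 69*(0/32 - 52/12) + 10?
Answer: -289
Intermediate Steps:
69*(0/32 - 52/12) + 10 = 69*(0*(1/32) - 52*1/12) + 10 = 69*(0 - 13/3) + 10 = 69*(-13/3) + 10 = -299 + 10 = -289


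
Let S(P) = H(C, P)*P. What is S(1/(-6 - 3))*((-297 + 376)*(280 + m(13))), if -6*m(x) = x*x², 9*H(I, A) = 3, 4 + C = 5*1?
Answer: 40843/162 ≈ 252.12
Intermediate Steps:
C = 1 (C = -4 + 5*1 = -4 + 5 = 1)
H(I, A) = ⅓ (H(I, A) = (⅑)*3 = ⅓)
m(x) = -x³/6 (m(x) = -x*x²/6 = -x³/6)
S(P) = P/3
S(1/(-6 - 3))*((-297 + 376)*(280 + m(13))) = (1/(3*(-6 - 3)))*((-297 + 376)*(280 - ⅙*13³)) = ((⅓)/(-9))*(79*(280 - ⅙*2197)) = ((⅓)*(-⅑))*(79*(280 - 2197/6)) = -79*(-517)/(27*6) = -1/27*(-40843/6) = 40843/162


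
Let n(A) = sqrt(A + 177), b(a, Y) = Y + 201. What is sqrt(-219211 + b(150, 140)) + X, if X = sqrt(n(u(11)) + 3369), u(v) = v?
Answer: sqrt(3369 + 2*sqrt(47)) + I*sqrt(218870) ≈ 58.161 + 467.84*I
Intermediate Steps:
b(a, Y) = 201 + Y
n(A) = sqrt(177 + A)
X = sqrt(3369 + 2*sqrt(47)) (X = sqrt(sqrt(177 + 11) + 3369) = sqrt(sqrt(188) + 3369) = sqrt(2*sqrt(47) + 3369) = sqrt(3369 + 2*sqrt(47)) ≈ 58.161)
sqrt(-219211 + b(150, 140)) + X = sqrt(-219211 + (201 + 140)) + sqrt(3369 + 2*sqrt(47)) = sqrt(-219211 + 341) + sqrt(3369 + 2*sqrt(47)) = sqrt(-218870) + sqrt(3369 + 2*sqrt(47)) = I*sqrt(218870) + sqrt(3369 + 2*sqrt(47)) = sqrt(3369 + 2*sqrt(47)) + I*sqrt(218870)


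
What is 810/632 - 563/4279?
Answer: 1555087/1352164 ≈ 1.1501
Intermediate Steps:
810/632 - 563/4279 = 810*(1/632) - 563*1/4279 = 405/316 - 563/4279 = 1555087/1352164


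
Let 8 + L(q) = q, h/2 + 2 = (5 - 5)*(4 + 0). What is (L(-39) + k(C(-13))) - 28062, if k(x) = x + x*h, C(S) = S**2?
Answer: -28616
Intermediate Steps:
h = -4 (h = -4 + 2*((5 - 5)*(4 + 0)) = -4 + 2*(0*4) = -4 + 2*0 = -4 + 0 = -4)
k(x) = -3*x (k(x) = x + x*(-4) = x - 4*x = -3*x)
L(q) = -8 + q
(L(-39) + k(C(-13))) - 28062 = ((-8 - 39) - 3*(-13)**2) - 28062 = (-47 - 3*169) - 28062 = (-47 - 507) - 28062 = -554 - 28062 = -28616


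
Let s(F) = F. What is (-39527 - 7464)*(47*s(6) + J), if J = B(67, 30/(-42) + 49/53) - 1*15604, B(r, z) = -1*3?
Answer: 720137075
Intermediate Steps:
B(r, z) = -3
J = -15607 (J = -3 - 1*15604 = -3 - 15604 = -15607)
(-39527 - 7464)*(47*s(6) + J) = (-39527 - 7464)*(47*6 - 15607) = -46991*(282 - 15607) = -46991*(-15325) = 720137075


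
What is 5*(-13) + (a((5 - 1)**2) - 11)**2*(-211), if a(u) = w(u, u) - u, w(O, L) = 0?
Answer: -153884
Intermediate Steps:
a(u) = -u (a(u) = 0 - u = -u)
5*(-13) + (a((5 - 1)**2) - 11)**2*(-211) = 5*(-13) + (-(5 - 1)**2 - 11)**2*(-211) = -65 + (-1*4**2 - 11)**2*(-211) = -65 + (-1*16 - 11)**2*(-211) = -65 + (-16 - 11)**2*(-211) = -65 + (-27)**2*(-211) = -65 + 729*(-211) = -65 - 153819 = -153884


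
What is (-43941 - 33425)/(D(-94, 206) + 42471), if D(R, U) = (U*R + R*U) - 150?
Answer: -77366/3593 ≈ -21.532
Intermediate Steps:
D(R, U) = -150 + 2*R*U (D(R, U) = (R*U + R*U) - 150 = 2*R*U - 150 = -150 + 2*R*U)
(-43941 - 33425)/(D(-94, 206) + 42471) = (-43941 - 33425)/((-150 + 2*(-94)*206) + 42471) = -77366/((-150 - 38728) + 42471) = -77366/(-38878 + 42471) = -77366/3593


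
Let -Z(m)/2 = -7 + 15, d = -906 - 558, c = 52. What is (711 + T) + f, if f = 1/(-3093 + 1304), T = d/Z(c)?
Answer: 2871343/3578 ≈ 802.50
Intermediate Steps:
d = -1464
Z(m) = -16 (Z(m) = -2*(-7 + 15) = -2*8 = -16)
T = 183/2 (T = -1464/(-16) = -1464*(-1/16) = 183/2 ≈ 91.500)
f = -1/1789 (f = 1/(-1789) = -1/1789 ≈ -0.00055897)
(711 + T) + f = (711 + 183/2) - 1/1789 = 1605/2 - 1/1789 = 2871343/3578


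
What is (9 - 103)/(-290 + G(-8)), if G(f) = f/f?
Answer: 94/289 ≈ 0.32526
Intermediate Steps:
G(f) = 1
(9 - 103)/(-290 + G(-8)) = (9 - 103)/(-290 + 1) = -94/(-289) = -94*(-1/289) = 94/289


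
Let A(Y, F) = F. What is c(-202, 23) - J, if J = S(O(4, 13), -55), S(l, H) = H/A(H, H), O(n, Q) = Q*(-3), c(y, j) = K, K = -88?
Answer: -89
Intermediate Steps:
c(y, j) = -88
O(n, Q) = -3*Q
S(l, H) = 1 (S(l, H) = H/H = 1)
J = 1
c(-202, 23) - J = -88 - 1*1 = -88 - 1 = -89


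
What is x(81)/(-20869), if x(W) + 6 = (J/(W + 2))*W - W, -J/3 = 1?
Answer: 7464/1732127 ≈ 0.0043092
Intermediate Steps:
J = -3 (J = -3*1 = -3)
x(W) = -6 - W - 3*W/(2 + W) (x(W) = -6 + ((-3/(W + 2))*W - W) = -6 + ((-3/(2 + W))*W - W) = -6 + (-3*W/(2 + W) - W) = -6 + (-W - 3*W/(2 + W)) = -6 - W - 3*W/(2 + W))
x(81)/(-20869) = ((-12 - 1*81² - 11*81)/(2 + 81))/(-20869) = ((-12 - 1*6561 - 891)/83)*(-1/20869) = ((-12 - 6561 - 891)/83)*(-1/20869) = ((1/83)*(-7464))*(-1/20869) = -7464/83*(-1/20869) = 7464/1732127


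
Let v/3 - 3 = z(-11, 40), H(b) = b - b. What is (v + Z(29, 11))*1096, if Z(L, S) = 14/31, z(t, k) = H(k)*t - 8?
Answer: -494296/31 ≈ -15945.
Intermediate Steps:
H(b) = 0
z(t, k) = -8 (z(t, k) = 0*t - 8 = 0 - 8 = -8)
Z(L, S) = 14/31 (Z(L, S) = 14*(1/31) = 14/31)
v = -15 (v = 9 + 3*(-8) = 9 - 24 = -15)
(v + Z(29, 11))*1096 = (-15 + 14/31)*1096 = -451/31*1096 = -494296/31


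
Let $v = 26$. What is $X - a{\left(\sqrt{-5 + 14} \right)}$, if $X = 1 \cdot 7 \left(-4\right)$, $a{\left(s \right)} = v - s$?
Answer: $-51$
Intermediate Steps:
$a{\left(s \right)} = 26 - s$
$X = -28$ ($X = 7 \left(-4\right) = -28$)
$X - a{\left(\sqrt{-5 + 14} \right)} = -28 - \left(26 - \sqrt{-5 + 14}\right) = -28 - \left(26 - \sqrt{9}\right) = -28 - \left(26 - 3\right) = -28 - 23 = -51$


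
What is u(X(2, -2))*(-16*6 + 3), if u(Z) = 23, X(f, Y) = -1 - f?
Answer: -2139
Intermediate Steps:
u(X(2, -2))*(-16*6 + 3) = 23*(-16*6 + 3) = 23*(-96 + 3) = 23*(-93) = -2139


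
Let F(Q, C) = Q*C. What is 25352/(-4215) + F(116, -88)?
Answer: -43052072/4215 ≈ -10214.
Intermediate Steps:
F(Q, C) = C*Q
25352/(-4215) + F(116, -88) = 25352/(-4215) - 88*116 = 25352*(-1/4215) - 10208 = -25352/4215 - 10208 = -43052072/4215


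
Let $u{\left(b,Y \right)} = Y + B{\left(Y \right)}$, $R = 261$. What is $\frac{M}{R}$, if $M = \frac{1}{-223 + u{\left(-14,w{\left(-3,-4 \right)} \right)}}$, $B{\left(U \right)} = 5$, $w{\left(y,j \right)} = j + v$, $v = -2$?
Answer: $- \frac{1}{58464} \approx -1.7105 \cdot 10^{-5}$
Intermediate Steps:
$w{\left(y,j \right)} = -2 + j$ ($w{\left(y,j \right)} = j - 2 = -2 + j$)
$u{\left(b,Y \right)} = 5 + Y$ ($u{\left(b,Y \right)} = Y + 5 = 5 + Y$)
$M = - \frac{1}{224}$ ($M = \frac{1}{-223 + \left(5 - 6\right)} = \frac{1}{-223 - 1} = \frac{1}{-224} = - \frac{1}{224} \approx -0.0044643$)
$\frac{M}{R} = - \frac{1}{224 \cdot 261} = \left(- \frac{1}{224}\right) \frac{1}{261} = - \frac{1}{58464}$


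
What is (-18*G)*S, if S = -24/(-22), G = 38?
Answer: -8208/11 ≈ -746.18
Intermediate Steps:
S = 12/11 (S = -24*(-1/22) = 12/11 ≈ 1.0909)
(-18*G)*S = -18*38*(12/11) = -684*12/11 = -8208/11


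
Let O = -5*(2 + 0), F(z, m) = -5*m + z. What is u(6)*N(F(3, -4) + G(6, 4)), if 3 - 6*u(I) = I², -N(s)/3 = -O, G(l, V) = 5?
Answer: 165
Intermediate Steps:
F(z, m) = z - 5*m
O = -10 (O = -5*2 = -10)
N(s) = -30 (N(s) = -(-3)*(-10) = -3*10 = -30)
u(I) = ½ - I²/6
u(6)*N(F(3, -4) + G(6, 4)) = (½ - ⅙*6²)*(-30) = (½ - ⅙*36)*(-30) = (½ - 6)*(-30) = -11/2*(-30) = 165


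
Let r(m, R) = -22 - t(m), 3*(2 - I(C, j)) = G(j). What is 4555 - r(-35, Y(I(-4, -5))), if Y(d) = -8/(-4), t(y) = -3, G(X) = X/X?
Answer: 4574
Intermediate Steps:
G(X) = 1
I(C, j) = 5/3 (I(C, j) = 2 - ⅓*1 = 2 - ⅓ = 5/3)
Y(d) = 2 (Y(d) = -8*(-¼) = 2)
r(m, R) = -19 (r(m, R) = -22 - 1*(-3) = -22 + 3 = -19)
4555 - r(-35, Y(I(-4, -5))) = 4555 - 1*(-19) = 4555 + 19 = 4574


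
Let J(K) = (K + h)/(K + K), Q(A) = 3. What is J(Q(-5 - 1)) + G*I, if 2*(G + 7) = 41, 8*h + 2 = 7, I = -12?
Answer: -7747/48 ≈ -161.40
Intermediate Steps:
h = 5/8 (h = -¼ + (⅛)*7 = -¼ + 7/8 = 5/8 ≈ 0.62500)
J(K) = (5/8 + K)/(2*K) (J(K) = (K + 5/8)/(K + K) = (5/8 + K)/((2*K)) = (5/8 + K)*(1/(2*K)) = (5/8 + K)/(2*K))
G = 27/2 (G = -7 + (½)*41 = -7 + 41/2 = 27/2 ≈ 13.500)
J(Q(-5 - 1)) + G*I = (1/16)*(5 + 8*3)/3 + (27/2)*(-12) = (1/16)*(⅓)*(5 + 24) - 162 = (1/16)*(⅓)*29 - 162 = 29/48 - 162 = -7747/48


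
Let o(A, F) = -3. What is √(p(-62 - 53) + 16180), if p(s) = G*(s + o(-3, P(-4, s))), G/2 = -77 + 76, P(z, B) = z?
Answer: 12*√114 ≈ 128.13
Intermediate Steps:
G = -2 (G = 2*(-77 + 76) = 2*(-1) = -2)
p(s) = 6 - 2*s (p(s) = -2*(s - 3) = -2*(-3 + s) = 6 - 2*s)
√(p(-62 - 53) + 16180) = √((6 - 2*(-62 - 53)) + 16180) = √((6 - 2*(-115)) + 16180) = √((6 + 230) + 16180) = √(236 + 16180) = √16416 = 12*√114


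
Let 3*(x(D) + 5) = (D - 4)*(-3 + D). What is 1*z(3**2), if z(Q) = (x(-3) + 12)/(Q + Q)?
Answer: 7/6 ≈ 1.1667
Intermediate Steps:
x(D) = -5 + (-4 + D)*(-3 + D)/3 (x(D) = -5 + ((D - 4)*(-3 + D))/3 = -5 + ((-4 + D)*(-3 + D))/3 = -5 + (-4 + D)*(-3 + D)/3)
z(Q) = 21/(2*Q) (z(Q) = ((-1 - 7/3*(-3) + (1/3)*(-3)**2) + 12)/(Q + Q) = ((-1 + 7 + (1/3)*9) + 12)/((2*Q)) = ((-1 + 7 + 3) + 12)*(1/(2*Q)) = (9 + 12)*(1/(2*Q)) = 21*(1/(2*Q)) = 21/(2*Q))
1*z(3**2) = 1*(21/(2*(3**2))) = 1*((21/2)/9) = 1*((21/2)*(1/9)) = 1*(7/6) = 7/6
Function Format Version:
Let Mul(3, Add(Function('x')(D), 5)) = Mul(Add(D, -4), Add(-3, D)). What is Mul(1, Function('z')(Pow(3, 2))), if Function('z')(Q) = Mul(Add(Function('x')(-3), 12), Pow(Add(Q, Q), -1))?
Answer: Rational(7, 6) ≈ 1.1667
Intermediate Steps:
Function('x')(D) = Add(-5, Mul(Rational(1, 3), Add(-4, D), Add(-3, D))) (Function('x')(D) = Add(-5, Mul(Rational(1, 3), Mul(Add(D, -4), Add(-3, D)))) = Add(-5, Mul(Rational(1, 3), Mul(Add(-4, D), Add(-3, D)))) = Add(-5, Mul(Rational(1, 3), Add(-4, D), Add(-3, D))))
Function('z')(Q) = Mul(Rational(21, 2), Pow(Q, -1)) (Function('z')(Q) = Mul(Add(Add(-1, Mul(Rational(-7, 3), -3), Mul(Rational(1, 3), Pow(-3, 2))), 12), Pow(Add(Q, Q), -1)) = Mul(Add(Add(-1, 7, Mul(Rational(1, 3), 9)), 12), Pow(Mul(2, Q), -1)) = Mul(Add(Add(-1, 7, 3), 12), Mul(Rational(1, 2), Pow(Q, -1))) = Mul(Add(9, 12), Mul(Rational(1, 2), Pow(Q, -1))) = Mul(21, Mul(Rational(1, 2), Pow(Q, -1))) = Mul(Rational(21, 2), Pow(Q, -1)))
Mul(1, Function('z')(Pow(3, 2))) = Mul(1, Mul(Rational(21, 2), Pow(Pow(3, 2), -1))) = Mul(1, Mul(Rational(21, 2), Pow(9, -1))) = Mul(1, Mul(Rational(21, 2), Rational(1, 9))) = Mul(1, Rational(7, 6)) = Rational(7, 6)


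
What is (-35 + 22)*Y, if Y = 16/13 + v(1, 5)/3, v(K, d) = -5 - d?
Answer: 82/3 ≈ 27.333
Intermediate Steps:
Y = -82/39 (Y = 16/13 + (-5 - 1*5)/3 = 16*(1/13) + (-5 - 5)*(⅓) = 16/13 - 10*⅓ = 16/13 - 10/3 = -82/39 ≈ -2.1026)
(-35 + 22)*Y = (-35 + 22)*(-82/39) = -13*(-82/39) = 82/3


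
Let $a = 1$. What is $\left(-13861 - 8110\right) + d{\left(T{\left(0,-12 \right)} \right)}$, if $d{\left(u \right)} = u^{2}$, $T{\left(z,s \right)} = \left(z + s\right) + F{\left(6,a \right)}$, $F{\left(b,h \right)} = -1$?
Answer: $-21802$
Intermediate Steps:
$T{\left(z,s \right)} = -1 + s + z$ ($T{\left(z,s \right)} = \left(z + s\right) - 1 = \left(s + z\right) - 1 = -1 + s + z$)
$\left(-13861 - 8110\right) + d{\left(T{\left(0,-12 \right)} \right)} = \left(-13861 - 8110\right) + \left(-1 - 12 + 0\right)^{2} = -21971 + \left(-13\right)^{2} = -21971 + 169 = -21802$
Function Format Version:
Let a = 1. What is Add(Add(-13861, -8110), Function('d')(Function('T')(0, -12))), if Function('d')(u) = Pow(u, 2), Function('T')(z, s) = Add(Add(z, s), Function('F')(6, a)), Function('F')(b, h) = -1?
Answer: -21802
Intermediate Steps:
Function('T')(z, s) = Add(-1, s, z) (Function('T')(z, s) = Add(Add(z, s), -1) = Add(Add(s, z), -1) = Add(-1, s, z))
Add(Add(-13861, -8110), Function('d')(Function('T')(0, -12))) = Add(Add(-13861, -8110), Pow(Add(-1, -12, 0), 2)) = Add(-21971, Pow(-13, 2)) = Add(-21971, 169) = -21802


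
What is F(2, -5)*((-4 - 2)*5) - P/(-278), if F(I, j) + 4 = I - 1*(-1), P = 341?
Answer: 8681/278 ≈ 31.227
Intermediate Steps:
F(I, j) = -3 + I (F(I, j) = -4 + (I - 1*(-1)) = -4 + (I + 1) = -4 + (1 + I) = -3 + I)
F(2, -5)*((-4 - 2)*5) - P/(-278) = (-3 + 2)*((-4 - 2)*5) - 341/(-278) = -(-6)*5 - 341*(-1)/278 = -1*(-30) - 1*(-341/278) = 30 + 341/278 = 8681/278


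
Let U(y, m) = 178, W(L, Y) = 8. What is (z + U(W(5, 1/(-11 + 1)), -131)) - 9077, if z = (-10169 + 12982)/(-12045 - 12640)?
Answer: -219674628/24685 ≈ -8899.1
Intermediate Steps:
z = -2813/24685 (z = 2813/(-24685) = 2813*(-1/24685) = -2813/24685 ≈ -0.11396)
(z + U(W(5, 1/(-11 + 1)), -131)) - 9077 = (-2813/24685 + 178) - 9077 = 4391117/24685 - 9077 = -219674628/24685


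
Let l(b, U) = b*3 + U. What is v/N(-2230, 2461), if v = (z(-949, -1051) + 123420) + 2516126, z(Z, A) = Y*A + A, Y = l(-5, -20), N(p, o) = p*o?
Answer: -267528/548803 ≈ -0.48748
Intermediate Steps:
l(b, U) = U + 3*b (l(b, U) = 3*b + U = U + 3*b)
N(p, o) = o*p
Y = -35 (Y = -20 + 3*(-5) = -20 - 15 = -35)
z(Z, A) = -34*A (z(Z, A) = -35*A + A = -34*A)
v = 2675280 (v = (-34*(-1051) + 123420) + 2516126 = (35734 + 123420) + 2516126 = 159154 + 2516126 = 2675280)
v/N(-2230, 2461) = 2675280/((2461*(-2230))) = 2675280/(-5488030) = 2675280*(-1/5488030) = -267528/548803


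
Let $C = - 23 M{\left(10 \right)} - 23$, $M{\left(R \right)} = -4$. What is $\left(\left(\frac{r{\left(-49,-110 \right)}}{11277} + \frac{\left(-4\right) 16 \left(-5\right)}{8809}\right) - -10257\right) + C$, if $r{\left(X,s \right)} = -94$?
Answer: $\frac{1025778254912}{99339093} \approx 10326.0$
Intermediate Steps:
$C = 69$ ($C = \left(-23\right) \left(-4\right) - 23 = 92 - 23 = 69$)
$\left(\left(\frac{r{\left(-49,-110 \right)}}{11277} + \frac{\left(-4\right) 16 \left(-5\right)}{8809}\right) - -10257\right) + C = \left(\left(- \frac{94}{11277} + \frac{\left(-4\right) 16 \left(-5\right)}{8809}\right) - -10257\right) + 69 = \left(\left(\left(-94\right) \frac{1}{11277} + \left(-64\right) \left(-5\right) \frac{1}{8809}\right) + 10257\right) + 69 = \left(\left(- \frac{94}{11277} + 320 \cdot \frac{1}{8809}\right) + 10257\right) + 69 = \left(\left(- \frac{94}{11277} + \frac{320}{8809}\right) + 10257\right) + 69 = \left(\frac{2780594}{99339093} + 10257\right) + 69 = \frac{1018923857495}{99339093} + 69 = \frac{1025778254912}{99339093}$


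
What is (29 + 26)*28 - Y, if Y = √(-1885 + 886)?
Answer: 1540 - 3*I*√111 ≈ 1540.0 - 31.607*I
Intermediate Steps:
Y = 3*I*√111 (Y = √(-999) = 3*I*√111 ≈ 31.607*I)
(29 + 26)*28 - Y = (29 + 26)*28 - 3*I*√111 = 55*28 - 3*I*√111 = 1540 - 3*I*√111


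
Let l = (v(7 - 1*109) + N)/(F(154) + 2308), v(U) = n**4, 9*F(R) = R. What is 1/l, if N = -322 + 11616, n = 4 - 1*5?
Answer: 20926/101655 ≈ 0.20585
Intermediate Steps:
n = -1 (n = 4 - 5 = -1)
F(R) = R/9
v(U) = 1 (v(U) = (-1)**4 = 1)
N = 11294
l = 101655/20926 (l = (1 + 11294)/((1/9)*154 + 2308) = 11295/(154/9 + 2308) = 11295/(20926/9) = 11295*(9/20926) = 101655/20926 ≈ 4.8578)
1/l = 1/(101655/20926) = 20926/101655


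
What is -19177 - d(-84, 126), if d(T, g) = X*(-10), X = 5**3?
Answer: -17927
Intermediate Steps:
X = 125
d(T, g) = -1250 (d(T, g) = 125*(-10) = -1250)
-19177 - d(-84, 126) = -19177 - 1*(-1250) = -19177 + 1250 = -17927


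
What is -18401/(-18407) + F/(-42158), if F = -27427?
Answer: 1280598147/776002306 ≈ 1.6502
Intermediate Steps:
-18401/(-18407) + F/(-42158) = -18401/(-18407) - 27427/(-42158) = -18401*(-1/18407) - 27427*(-1/42158) = 18401/18407 + 27427/42158 = 1280598147/776002306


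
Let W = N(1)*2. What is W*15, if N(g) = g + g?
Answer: 60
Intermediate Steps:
N(g) = 2*g
W = 4 (W = (2*1)*2 = 2*2 = 4)
W*15 = 4*15 = 60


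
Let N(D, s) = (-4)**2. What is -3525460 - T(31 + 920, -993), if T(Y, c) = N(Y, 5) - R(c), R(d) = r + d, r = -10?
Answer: -3526479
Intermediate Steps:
N(D, s) = 16
R(d) = -10 + d
T(Y, c) = 26 - c (T(Y, c) = 16 - (-10 + c) = 16 + (10 - c) = 26 - c)
-3525460 - T(31 + 920, -993) = -3525460 - (26 - 1*(-993)) = -3525460 - (26 + 993) = -3525460 - 1*1019 = -3525460 - 1019 = -3526479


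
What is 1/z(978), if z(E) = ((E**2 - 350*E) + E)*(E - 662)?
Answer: 1/194391192 ≈ 5.1443e-9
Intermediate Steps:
z(E) = (-662 + E)*(E**2 - 349*E) (z(E) = (E**2 - 349*E)*(-662 + E) = (-662 + E)*(E**2 - 349*E))
1/z(978) = 1/(978*(231038 + 978**2 - 1011*978)) = 1/(978*(231038 + 956484 - 988758)) = 1/(978*198764) = 1/194391192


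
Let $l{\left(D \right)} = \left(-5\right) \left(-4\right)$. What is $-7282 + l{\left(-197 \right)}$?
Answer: $-7262$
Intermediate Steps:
$l{\left(D \right)} = 20$
$-7282 + l{\left(-197 \right)} = -7282 + 20 = -7262$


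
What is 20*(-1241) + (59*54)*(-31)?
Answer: -123586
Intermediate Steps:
20*(-1241) + (59*54)*(-31) = -24820 + 3186*(-31) = -24820 - 98766 = -123586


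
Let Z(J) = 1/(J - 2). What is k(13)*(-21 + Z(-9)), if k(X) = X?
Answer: -3016/11 ≈ -274.18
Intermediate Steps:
Z(J) = 1/(-2 + J)
k(13)*(-21 + Z(-9)) = 13*(-21 + 1/(-2 - 9)) = 13*(-21 + 1/(-11)) = 13*(-21 - 1/11) = 13*(-232/11) = -3016/11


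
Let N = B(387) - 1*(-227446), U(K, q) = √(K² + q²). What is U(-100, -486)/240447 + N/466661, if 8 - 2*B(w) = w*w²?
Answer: -57505703/933322 + 2*√61549/240447 ≈ -61.612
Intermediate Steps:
B(w) = 4 - w³/2 (B(w) = 4 - w*w²/2 = 4 - w³/2)
N = -57505703/2 (N = (4 - ½*387³) - 1*(-227446) = (4 - ½*57960603) + 227446 = (4 - 57960603/2) + 227446 = -57960595/2 + 227446 = -57505703/2 ≈ -2.8753e+7)
U(-100, -486)/240447 + N/466661 = √((-100)² + (-486)²)/240447 - 57505703/2/466661 = √(10000 + 236196)*(1/240447) - 57505703/2*1/466661 = √246196*(1/240447) - 57505703/933322 = (2*√61549)*(1/240447) - 57505703/933322 = 2*√61549/240447 - 57505703/933322 = -57505703/933322 + 2*√61549/240447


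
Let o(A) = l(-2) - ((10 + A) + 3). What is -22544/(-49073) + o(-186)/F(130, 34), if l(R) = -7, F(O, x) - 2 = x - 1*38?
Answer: -4050515/49073 ≈ -82.541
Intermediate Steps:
F(O, x) = -36 + x (F(O, x) = 2 + (x - 1*38) = 2 + (x - 38) = 2 + (-38 + x) = -36 + x)
o(A) = -20 - A (o(A) = -7 - ((10 + A) + 3) = -7 - (13 + A) = -7 + (-13 - A) = -20 - A)
-22544/(-49073) + o(-186)/F(130, 34) = -22544/(-49073) + (-20 - 1*(-186))/(-36 + 34) = -22544*(-1/49073) + (-20 + 186)/(-2) = 22544/49073 + 166*(-½) = 22544/49073 - 83 = -4050515/49073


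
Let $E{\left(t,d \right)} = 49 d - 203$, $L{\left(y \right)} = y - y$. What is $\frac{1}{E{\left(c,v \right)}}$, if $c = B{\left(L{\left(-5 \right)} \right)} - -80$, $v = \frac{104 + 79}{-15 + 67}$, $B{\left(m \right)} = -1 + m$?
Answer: $- \frac{52}{1589} \approx -0.032725$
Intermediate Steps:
$L{\left(y \right)} = 0$
$v = \frac{183}{52} \approx 3.5192$
$c = 79$ ($c = \left(-1 + 0\right) - -80 = -1 + 80 = 79$)
$E{\left(t,d \right)} = -203 + 49 d$
$\frac{1}{E{\left(c,v \right)}} = \frac{1}{-203 + 49 \cdot \frac{183}{52}} = \frac{1}{-203 + \frac{8967}{52}} = \frac{1}{- \frac{1589}{52}} = - \frac{52}{1589}$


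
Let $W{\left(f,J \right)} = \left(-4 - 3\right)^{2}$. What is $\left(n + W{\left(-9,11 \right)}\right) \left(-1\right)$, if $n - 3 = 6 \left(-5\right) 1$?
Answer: $-22$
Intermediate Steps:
$W{\left(f,J \right)} = 49$ ($W{\left(f,J \right)} = \left(-7\right)^{2} = 49$)
$n = -27$ ($n = 3 + 6 \left(-5\right) 1 = 3 - 30 = -27$)
$\left(n + W{\left(-9,11 \right)}\right) \left(-1\right) = \left(-27 + 49\right) \left(-1\right) = 22 \left(-1\right) = -22$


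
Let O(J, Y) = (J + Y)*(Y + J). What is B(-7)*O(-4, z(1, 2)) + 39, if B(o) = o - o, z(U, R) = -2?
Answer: 39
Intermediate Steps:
B(o) = 0
O(J, Y) = (J + Y)² (O(J, Y) = (J + Y)*(J + Y) = (J + Y)²)
B(-7)*O(-4, z(1, 2)) + 39 = 0*(-4 - 2)² + 39 = 0*(-6)² + 39 = 0*36 + 39 = 0 + 39 = 39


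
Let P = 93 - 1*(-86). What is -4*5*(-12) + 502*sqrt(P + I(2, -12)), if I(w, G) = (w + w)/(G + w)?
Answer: 240 + 502*sqrt(4465)/5 ≈ 6948.8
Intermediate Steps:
P = 179 (P = 93 + 86 = 179)
I(w, G) = 2*w/(G + w) (I(w, G) = (2*w)/(G + w) = 2*w/(G + w))
-4*5*(-12) + 502*sqrt(P + I(2, -12)) = -4*5*(-12) + 502*sqrt(179 + 2*2/(-12 + 2)) = -20*(-12) + 502*sqrt(179 + 2*2/(-10)) = 240 + 502*sqrt(179 + 2*2*(-1/10)) = 240 + 502*sqrt(179 - 2/5) = 240 + 502*sqrt(893/5) = 240 + 502*(sqrt(4465)/5) = 240 + 502*sqrt(4465)/5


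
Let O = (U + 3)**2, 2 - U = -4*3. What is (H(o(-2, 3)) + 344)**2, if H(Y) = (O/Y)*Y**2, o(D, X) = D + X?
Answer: 400689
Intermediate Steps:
U = 14 (U = 2 - (-4)*3 = 2 - 1*(-12) = 2 + 12 = 14)
O = 289 (O = (14 + 3)**2 = 17**2 = 289)
H(Y) = 289*Y (H(Y) = (289/Y)*Y**2 = 289*Y)
(H(o(-2, 3)) + 344)**2 = (289*(-2 + 3) + 344)**2 = (289*1 + 344)**2 = (289 + 344)**2 = 633**2 = 400689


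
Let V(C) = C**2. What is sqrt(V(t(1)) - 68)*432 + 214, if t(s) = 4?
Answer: 214 + 864*I*sqrt(13) ≈ 214.0 + 3115.2*I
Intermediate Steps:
sqrt(V(t(1)) - 68)*432 + 214 = sqrt(4**2 - 68)*432 + 214 = sqrt(16 - 68)*432 + 214 = sqrt(-52)*432 + 214 = (2*I*sqrt(13))*432 + 214 = 864*I*sqrt(13) + 214 = 214 + 864*I*sqrt(13)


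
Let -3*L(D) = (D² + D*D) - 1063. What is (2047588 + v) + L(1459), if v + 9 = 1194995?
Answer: 5471423/3 ≈ 1.8238e+6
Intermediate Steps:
v = 1194986 (v = -9 + 1194995 = 1194986)
L(D) = 1063/3 - 2*D²/3 (L(D) = -((D² + D*D) - 1063)/3 = -((D² + D²) - 1063)/3 = -(2*D² - 1063)/3 = -(-1063 + 2*D²)/3 = 1063/3 - 2*D²/3)
(2047588 + v) + L(1459) = (2047588 + 1194986) + (1063/3 - ⅔*1459²) = 3242574 + (1063/3 - ⅔*2128681) = 3242574 + (1063/3 - 4257362/3) = 3242574 - 4256299/3 = 5471423/3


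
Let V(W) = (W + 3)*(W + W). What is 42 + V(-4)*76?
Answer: 650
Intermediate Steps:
V(W) = 2*W*(3 + W) (V(W) = (3 + W)*(2*W) = 2*W*(3 + W))
42 + V(-4)*76 = 42 + (2*(-4)*(3 - 4))*76 = 42 + (2*(-4)*(-1))*76 = 42 + 8*76 = 42 + 608 = 650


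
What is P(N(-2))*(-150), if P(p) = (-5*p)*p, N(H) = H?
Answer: 3000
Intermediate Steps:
P(p) = -5*p**2
P(N(-2))*(-150) = -5*(-2)**2*(-150) = -5*4*(-150) = -20*(-150) = 3000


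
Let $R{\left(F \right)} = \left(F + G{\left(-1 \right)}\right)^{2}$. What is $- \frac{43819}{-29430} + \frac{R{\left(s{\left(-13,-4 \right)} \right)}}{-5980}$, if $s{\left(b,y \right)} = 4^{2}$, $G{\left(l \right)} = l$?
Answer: $\frac{25541587}{17599140} \approx 1.4513$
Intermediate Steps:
$s{\left(b,y \right)} = 16$
$R{\left(F \right)} = \left(-1 + F\right)^{2}$ ($R{\left(F \right)} = \left(F - 1\right)^{2} = \left(-1 + F\right)^{2}$)
$- \frac{43819}{-29430} + \frac{R{\left(s{\left(-13,-4 \right)} \right)}}{-5980} = - \frac{43819}{-29430} + \frac{\left(-1 + 16\right)^{2}}{-5980} = \left(-43819\right) \left(- \frac{1}{29430}\right) + 15^{2} \left(- \frac{1}{5980}\right) = \frac{43819}{29430} + 225 \left(- \frac{1}{5980}\right) = \frac{43819}{29430} - \frac{45}{1196} = \frac{25541587}{17599140}$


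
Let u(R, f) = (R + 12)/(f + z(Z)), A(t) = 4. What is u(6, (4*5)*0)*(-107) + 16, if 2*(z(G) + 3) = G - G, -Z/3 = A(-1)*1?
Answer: 658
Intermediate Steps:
Z = -12 ≈ -12.000
z(G) = -3 (z(G) = -3 + (G - G)/2 = -3 + (1/2)*0 = -3 + 0 = -3)
u(R, f) = (12 + R)/(-3 + f) (u(R, f) = (R + 12)/(f - 3) = (12 + R)/(-3 + f))
u(6, (4*5)*0)*(-107) + 16 = ((12 + 6)/(-3 + (4*5)*0))*(-107) + 16 = (18/(-3 + 20*0))*(-107) + 16 = (18/(-3 + 0))*(-107) + 16 = (18/(-3))*(-107) + 16 = -1/3*18*(-107) + 16 = -6*(-107) + 16 = 642 + 16 = 658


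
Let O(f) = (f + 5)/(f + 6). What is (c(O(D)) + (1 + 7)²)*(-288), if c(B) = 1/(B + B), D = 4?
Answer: -18592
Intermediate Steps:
O(f) = (5 + f)/(6 + f)
c(B) = 1/(2*B)
(c(O(D)) + (1 + 7)²)*(-288) = (1/(2*(((5 + 4)/(6 + 4)))) + (1 + 7)²)*(-288) = (1/(2*((9/10))) + 8²)*(-288) = (1/(2*(((⅒)*9))) + 64)*(-288) = (1/(2*(9/10)) + 64)*(-288) = ((½)*(10/9) + 64)*(-288) = (5/9 + 64)*(-288) = (581/9)*(-288) = -18592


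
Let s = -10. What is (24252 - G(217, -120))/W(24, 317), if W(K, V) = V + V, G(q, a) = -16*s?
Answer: 38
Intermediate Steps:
G(q, a) = 160 (G(q, a) = -16*(-10) = 160)
W(K, V) = 2*V
(24252 - G(217, -120))/W(24, 317) = (24252 - 1*160)/((2*317)) = (24252 - 160)/634 = 24092*(1/634) = 38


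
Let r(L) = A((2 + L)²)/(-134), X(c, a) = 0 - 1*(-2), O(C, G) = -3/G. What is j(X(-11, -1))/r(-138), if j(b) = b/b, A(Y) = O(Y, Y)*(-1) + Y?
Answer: -2478464/342102019 ≈ -0.0072448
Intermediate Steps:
A(Y) = Y + 3/Y (A(Y) = -3/Y*(-1) + Y = 3/Y + Y = Y + 3/Y)
X(c, a) = 2 (X(c, a) = 0 + 2 = 2)
j(b) = 1
r(L) = -3/(134*(2 + L)²) - (2 + L)²/134 (r(L) = ((2 + L)² + 3/((2 + L)²))/(-134) = ((2 + L)² + 3/(2 + L)²)*(-1/134) = -3/(134*(2 + L)²) - (2 + L)²/134)
j(X(-11, -1))/r(-138) = 1/((-3 - (2 - 138)⁴)/(134*(2 - 138)²)) = 1/((1/134)*(-3 - 1*(-136)⁴)/(-136)²) = 1/((1/134)*(1/18496)*(-3 - 1*342102016)) = 1/((1/134)*(1/18496)*(-3 - 342102016)) = 1/((1/134)*(1/18496)*(-342102019)) = 1/(-342102019/2478464) = 1*(-2478464/342102019) = -2478464/342102019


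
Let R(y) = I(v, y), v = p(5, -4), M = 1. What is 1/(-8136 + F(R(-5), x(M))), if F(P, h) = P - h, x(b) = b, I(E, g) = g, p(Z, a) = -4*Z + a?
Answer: -1/8142 ≈ -0.00012282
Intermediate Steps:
p(Z, a) = a - 4*Z
v = -24 (v = -4 - 4*5 = -4 - 20 = -24)
R(y) = y
1/(-8136 + F(R(-5), x(M))) = 1/(-8136 + (-5 - 1*1)) = 1/(-8136 + (-5 - 1)) = 1/(-8136 - 6) = 1/(-8142) = -1/8142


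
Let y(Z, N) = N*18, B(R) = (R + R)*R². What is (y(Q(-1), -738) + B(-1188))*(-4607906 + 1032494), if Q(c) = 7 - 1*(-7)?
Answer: 11989667282150736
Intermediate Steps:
Q(c) = 14 (Q(c) = 7 + 7 = 14)
B(R) = 2*R³ (B(R) = (2*R)*R² = 2*R³)
y(Z, N) = 18*N
(y(Q(-1), -738) + B(-1188))*(-4607906 + 1032494) = (18*(-738) + 2*(-1188)³)*(-4607906 + 1032494) = (-13284 + 2*(-1676676672))*(-3575412) = (-13284 - 3353353344)*(-3575412) = -3353366628*(-3575412) = 11989667282150736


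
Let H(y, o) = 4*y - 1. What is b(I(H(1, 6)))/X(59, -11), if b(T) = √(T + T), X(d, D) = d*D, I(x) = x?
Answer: -√6/649 ≈ -0.0037743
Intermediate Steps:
H(y, o) = -1 + 4*y
X(d, D) = D*d
b(T) = √2*√T (b(T) = √(2*T) = √2*√T)
b(I(H(1, 6)))/X(59, -11) = (√2*√(-1 + 4*1))/((-11*59)) = (√2*√(-1 + 4))/(-649) = (√2*√3)*(-1/649) = √6*(-1/649) = -√6/649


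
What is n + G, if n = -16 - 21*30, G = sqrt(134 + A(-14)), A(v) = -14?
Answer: -646 + 2*sqrt(30) ≈ -635.05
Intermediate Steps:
G = 2*sqrt(30) (G = sqrt(134 - 14) = sqrt(120) = 2*sqrt(30) ≈ 10.954)
n = -646 (n = -16 - 630 = -646)
n + G = -646 + 2*sqrt(30)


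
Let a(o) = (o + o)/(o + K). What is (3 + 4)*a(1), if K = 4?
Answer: 14/5 ≈ 2.8000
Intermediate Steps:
a(o) = 2*o/(4 + o) (a(o) = (o + o)/(o + 4) = (2*o)/(4 + o) = 2*o/(4 + o))
(3 + 4)*a(1) = (3 + 4)*(2*1/(4 + 1)) = 7*(2*1/5) = 7*(2*1*(⅕)) = 7*(⅖) = 14/5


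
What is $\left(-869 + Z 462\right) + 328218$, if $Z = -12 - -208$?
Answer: $417901$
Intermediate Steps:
$Z = 196$ ($Z = -12 + 208 = 196$)
$\left(-869 + Z 462\right) + 328218 = \left(-869 + 196 \cdot 462\right) + 328218 = \left(-869 + 90552\right) + 328218 = 89683 + 328218 = 417901$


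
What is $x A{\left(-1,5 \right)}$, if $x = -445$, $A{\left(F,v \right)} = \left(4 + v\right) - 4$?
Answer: $-2225$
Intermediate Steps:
$A{\left(F,v \right)} = v$
$x A{\left(-1,5 \right)} = \left(-445\right) 5 = -2225$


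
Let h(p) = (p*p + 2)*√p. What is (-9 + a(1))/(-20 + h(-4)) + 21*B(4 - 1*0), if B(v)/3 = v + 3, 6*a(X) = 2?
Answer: 280541/636 + 39*I/212 ≈ 441.1 + 0.18396*I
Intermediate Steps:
a(X) = ⅓ (a(X) = (⅙)*2 = ⅓)
B(v) = 9 + 3*v (B(v) = 3*(v + 3) = 3*(3 + v) = 9 + 3*v)
h(p) = √p*(2 + p²) (h(p) = (p² + 2)*√p = (2 + p²)*√p = √p*(2 + p²))
(-9 + a(1))/(-20 + h(-4)) + 21*B(4 - 1*0) = (-9 + ⅓)/(-20 + √(-4)*(2 + (-4)²)) + 21*(9 + 3*(4 - 1*0)) = -26/(3*(-20 + (2*I)*(2 + 16))) + 21*(9 + 3*(4 + 0)) = -26/(3*(-20 + (2*I)*18)) + 21*(9 + 3*4) = -26*(-20 - 36*I)/1696/3 + 21*(9 + 12) = -13*(-20 - 36*I)/2544 + 21*21 = -13*(-20 - 36*I)/2544 + 441 = 441 - 13*(-20 - 36*I)/2544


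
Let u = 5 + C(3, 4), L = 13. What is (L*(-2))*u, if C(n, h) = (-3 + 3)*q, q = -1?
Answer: -130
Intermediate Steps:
C(n, h) = 0 (C(n, h) = (-3 + 3)*(-1) = 0*(-1) = 0)
u = 5 (u = 5 + 0 = 5)
(L*(-2))*u = (13*(-2))*5 = -26*5 = -130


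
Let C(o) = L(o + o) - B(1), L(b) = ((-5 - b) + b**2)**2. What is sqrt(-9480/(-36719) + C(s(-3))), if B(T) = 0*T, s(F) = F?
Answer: sqrt(1846150207729)/36719 ≈ 37.003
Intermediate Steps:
L(b) = (-5 + b**2 - b)**2
B(T) = 0
C(o) = (5 - 4*o**2 + 2*o)**2 (C(o) = (5 + (o + o) - (o + o)**2)**2 - 1*0 = (5 + 2*o - (2*o)**2)**2 + 0 = (5 + 2*o - 4*o**2)**2 + 0 = (5 - 4*o**2 + 2*o)**2 + 0 = (5 - 4*o**2 + 2*o)**2)
sqrt(-9480/(-36719) + C(s(-3))) = sqrt(-9480/(-36719) + (5 - 4*(-3)**2 + 2*(-3))**2) = sqrt(-9480*(-1/36719) + (5 - 4*9 - 6)**2) = sqrt(9480/36719 + (5 - 36 - 6)**2) = sqrt(9480/36719 + (-37)**2) = sqrt(9480/36719 + 1369) = sqrt(50277791/36719) = sqrt(1846150207729)/36719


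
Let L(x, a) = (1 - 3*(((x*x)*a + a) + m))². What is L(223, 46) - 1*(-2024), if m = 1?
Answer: 47097227760588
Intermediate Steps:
L(x, a) = (-2 - 3*a - 3*a*x²)² (L(x, a) = (1 - 3*(((x*x)*a + a) + 1))² = (1 - 3*((x²*a + a) + 1))² = (1 - 3*((a*x² + a) + 1))² = (1 - 3*((a + a*x²) + 1))² = (1 - 3*(1 + a + a*x²))² = (1 + (-3 - 3*a - 3*a*x²))² = (-2 - 3*a - 3*a*x²)²)
L(223, 46) - 1*(-2024) = (2 + 3*46 + 3*46*223²)² - 1*(-2024) = (2 + 138 + 3*46*49729)² + 2024 = (2 + 138 + 6862602)² + 2024 = 6862742² + 2024 = 47097227758564 + 2024 = 47097227760588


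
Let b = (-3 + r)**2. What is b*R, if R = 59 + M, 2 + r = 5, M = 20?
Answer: 0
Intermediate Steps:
r = 3 (r = -2 + 5 = 3)
R = 79 (R = 59 + 20 = 79)
b = 0 (b = (-3 + 3)**2 = 0**2 = 0)
b*R = 0*79 = 0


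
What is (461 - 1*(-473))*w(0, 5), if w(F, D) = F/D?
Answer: 0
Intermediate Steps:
(461 - 1*(-473))*w(0, 5) = (461 - 1*(-473))*(0/5) = (461 + 473)*(0*(1/5)) = 934*0 = 0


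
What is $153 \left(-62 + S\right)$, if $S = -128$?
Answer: $-29070$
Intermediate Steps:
$153 \left(-62 + S\right) = 153 \left(-62 - 128\right) = 153 \left(-190\right) = -29070$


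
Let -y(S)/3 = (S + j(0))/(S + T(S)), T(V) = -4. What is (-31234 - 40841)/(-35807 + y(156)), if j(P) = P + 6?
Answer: 219108/108863 ≈ 2.0127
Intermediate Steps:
j(P) = 6 + P
y(S) = -3*(6 + S)/(-4 + S) (y(S) = -3*(S + (6 + 0))/(S - 4) = -3*(S + 6)/(-4 + S) = -3*(6 + S)/(-4 + S))
(-31234 - 40841)/(-35807 + y(156)) = (-31234 - 40841)/(-35807 + 3*(-6 - 1*156)/(-4 + 156)) = -72075/(-35807 + 3*(-6 - 156)/152) = -72075/(-35807 + 3*(1/152)*(-162)) = -72075/(-35807 - 243/76) = -72075/(-2721575/76) = -72075*(-76/2721575) = 219108/108863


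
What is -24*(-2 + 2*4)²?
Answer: -864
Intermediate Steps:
-24*(-2 + 2*4)² = -24*(-2 + 8)² = -24*6² = -24*36 = -864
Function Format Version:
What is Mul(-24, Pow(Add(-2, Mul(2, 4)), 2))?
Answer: -864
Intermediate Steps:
Mul(-24, Pow(Add(-2, Mul(2, 4)), 2)) = Mul(-24, Pow(Add(-2, 8), 2)) = Mul(-24, Pow(6, 2)) = Mul(-24, 36) = -864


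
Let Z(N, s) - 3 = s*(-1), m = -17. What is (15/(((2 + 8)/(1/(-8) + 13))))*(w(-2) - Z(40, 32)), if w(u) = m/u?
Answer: 23175/32 ≈ 724.22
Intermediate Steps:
Z(N, s) = 3 - s (Z(N, s) = 3 + s*(-1) = 3 - s)
w(u) = -17/u
(15/(((2 + 8)/(1/(-8) + 13))))*(w(-2) - Z(40, 32)) = (15/(((2 + 8)/(1/(-8) + 13))))*(-17/(-2) - (3 - 1*32)) = (15/((10/(-⅛ + 13))))*(-17*(-½) - (3 - 32)) = (15/((10/(103/8))))*(17/2 - 1*(-29)) = (15/((10*(8/103))))*(17/2 + 29) = (15/(80/103))*(75/2) = (15*(103/80))*(75/2) = (309/16)*(75/2) = 23175/32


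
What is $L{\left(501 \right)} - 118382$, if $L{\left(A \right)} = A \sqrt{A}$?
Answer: $-118382 + 501 \sqrt{501} \approx -1.0717 \cdot 10^{5}$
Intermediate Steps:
$L{\left(A \right)} = A^{\frac{3}{2}}$
$L{\left(501 \right)} - 118382 = 501^{\frac{3}{2}} - 118382 = 501 \sqrt{501} - 118382 = -118382 + 501 \sqrt{501}$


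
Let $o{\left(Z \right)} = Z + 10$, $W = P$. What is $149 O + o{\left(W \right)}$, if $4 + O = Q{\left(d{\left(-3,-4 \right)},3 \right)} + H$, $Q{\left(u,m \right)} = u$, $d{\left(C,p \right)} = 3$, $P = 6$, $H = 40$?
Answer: $5827$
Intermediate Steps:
$W = 6$
$o{\left(Z \right)} = 10 + Z$
$O = 39$ ($O = -4 + \left(3 + 40\right) = -4 + 43 = 39$)
$149 O + o{\left(W \right)} = 149 \cdot 39 + \left(10 + 6\right) = 5811 + 16 = 5827$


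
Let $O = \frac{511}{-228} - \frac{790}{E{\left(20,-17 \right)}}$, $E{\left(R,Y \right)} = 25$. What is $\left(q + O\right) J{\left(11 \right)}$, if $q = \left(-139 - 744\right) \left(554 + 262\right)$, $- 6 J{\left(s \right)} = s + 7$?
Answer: $\frac{821440499}{380} \approx 2.1617 \cdot 10^{6}$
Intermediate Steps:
$J{\left(s \right)} = - \frac{7}{6} - \frac{s}{6}$ ($J{\left(s \right)} = - \frac{s + 7}{6} = - \frac{7 + s}{6} = - \frac{7}{6} - \frac{s}{6}$)
$O = - \frac{38579}{1140}$ ($O = \frac{511}{-228} - \frac{790}{25} = 511 \left(- \frac{1}{228}\right) - \frac{158}{5} = - \frac{511}{228} - \frac{158}{5} = - \frac{38579}{1140} \approx -33.841$)
$q = -720528$ ($q = \left(-883\right) 816 = -720528$)
$\left(q + O\right) J{\left(11 \right)} = \left(-720528 - \frac{38579}{1140}\right) \left(- \frac{7}{6} - \frac{11}{6}\right) = - \frac{821440499 \left(- \frac{7}{6} - \frac{11}{6}\right)}{1140} = \left(- \frac{821440499}{1140}\right) \left(-3\right) = \frac{821440499}{380}$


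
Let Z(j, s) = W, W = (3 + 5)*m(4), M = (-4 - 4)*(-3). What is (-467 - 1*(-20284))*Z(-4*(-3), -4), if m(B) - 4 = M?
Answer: 4439008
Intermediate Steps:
M = 24 (M = -8*(-3) = 24)
m(B) = 28 (m(B) = 4 + 24 = 28)
W = 224 (W = (3 + 5)*28 = 8*28 = 224)
Z(j, s) = 224
(-467 - 1*(-20284))*Z(-4*(-3), -4) = (-467 - 1*(-20284))*224 = (-467 + 20284)*224 = 19817*224 = 4439008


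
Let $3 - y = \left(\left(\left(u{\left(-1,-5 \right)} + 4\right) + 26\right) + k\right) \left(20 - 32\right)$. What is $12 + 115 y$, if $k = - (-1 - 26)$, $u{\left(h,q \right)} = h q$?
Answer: $85917$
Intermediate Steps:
$k = 27$ ($k = \left(-1\right) \left(-27\right) = 27$)
$y = 747$ ($y = 3 - \left(\left(\left(\left(-1\right) \left(-5\right) + 4\right) + 26\right) + 27\right) \left(20 - 32\right) = 3 - \left(\left(\left(5 + 4\right) + 26\right) + 27\right) \left(-12\right) = 3 - \left(\left(9 + 26\right) + 27\right) \left(-12\right) = 3 - \left(35 + 27\right) \left(-12\right) = 3 - 62 \left(-12\right) = 3 - -744 = 3 + 744 = 747$)
$12 + 115 y = 12 + 115 \cdot 747 = 12 + 85905 = 85917$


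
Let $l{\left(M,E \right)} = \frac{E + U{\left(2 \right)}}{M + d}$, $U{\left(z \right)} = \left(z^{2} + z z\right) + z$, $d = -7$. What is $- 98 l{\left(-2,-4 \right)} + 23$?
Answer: $\frac{265}{3} \approx 88.333$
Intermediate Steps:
$U{\left(z \right)} = z + 2 z^{2}$ ($U{\left(z \right)} = \left(z^{2} + z^{2}\right) + z = 2 z^{2} + z = z + 2 z^{2}$)
$l{\left(M,E \right)} = \frac{10 + E}{-7 + M}$ ($l{\left(M,E \right)} = \frac{E + 2 \left(1 + 2 \cdot 2\right)}{M - 7} = \frac{E + 2 \left(1 + 4\right)}{-7 + M} = \frac{E + 2 \cdot 5}{-7 + M} = \frac{E + 10}{-7 + M} = \frac{10 + E}{-7 + M}$)
$- 98 l{\left(-2,-4 \right)} + 23 = - 98 \frac{10 - 4}{-7 - 2} + 23 = - 98 \frac{1}{-9} \cdot 6 + 23 = - 98 \left(\left(- \frac{1}{9}\right) 6\right) + 23 = \left(-98\right) \left(- \frac{2}{3}\right) + 23 = \frac{196}{3} + 23 = \frac{265}{3}$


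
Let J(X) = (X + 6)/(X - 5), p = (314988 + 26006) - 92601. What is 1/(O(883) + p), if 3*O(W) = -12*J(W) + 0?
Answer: 439/109042749 ≈ 4.0259e-6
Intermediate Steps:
p = 248393 (p = 340994 - 92601 = 248393)
J(X) = (6 + X)/(-5 + X)
O(W) = -4*(6 + W)/(-5 + W) (O(W) = (-12*(6 + W)/(-5 + W) + 0)/3 = (-12*(6 + W)/(-5 + W))/3 = -4*(6 + W)/(-5 + W))
1/(O(883) + p) = 1/(4*(-6 - 1*883)/(-5 + 883) + 248393) = 1/(4*(-6 - 883)/878 + 248393) = 1/(4*(1/878)*(-889) + 248393) = 1/(-1778/439 + 248393) = 1/(109042749/439) = 439/109042749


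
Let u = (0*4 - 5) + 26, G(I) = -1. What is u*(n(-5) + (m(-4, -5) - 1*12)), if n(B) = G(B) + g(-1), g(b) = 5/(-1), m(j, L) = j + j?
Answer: -546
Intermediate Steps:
m(j, L) = 2*j
g(b) = -5 (g(b) = 5*(-1) = -5)
u = 21 (u = (0 - 5) + 26 = -5 + 26 = 21)
n(B) = -6 (n(B) = -1 - 5 = -6)
u*(n(-5) + (m(-4, -5) - 1*12)) = 21*(-6 + (2*(-4) - 1*12)) = 21*(-6 + (-8 - 12)) = 21*(-6 - 20) = 21*(-26) = -546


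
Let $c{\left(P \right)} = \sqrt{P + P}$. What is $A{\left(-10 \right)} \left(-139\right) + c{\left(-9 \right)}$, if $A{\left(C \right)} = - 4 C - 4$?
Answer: $-5004 + 3 i \sqrt{2} \approx -5004.0 + 4.2426 i$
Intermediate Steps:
$A{\left(C \right)} = -4 - 4 C$
$c{\left(P \right)} = \sqrt{2} \sqrt{P}$ ($c{\left(P \right)} = \sqrt{2 P} = \sqrt{2} \sqrt{P}$)
$A{\left(-10 \right)} \left(-139\right) + c{\left(-9 \right)} = \left(-4 - -40\right) \left(-139\right) + \sqrt{2} \sqrt{-9} = \left(-4 + 40\right) \left(-139\right) + \sqrt{2} \cdot 3 i = 36 \left(-139\right) + 3 i \sqrt{2} = -5004 + 3 i \sqrt{2}$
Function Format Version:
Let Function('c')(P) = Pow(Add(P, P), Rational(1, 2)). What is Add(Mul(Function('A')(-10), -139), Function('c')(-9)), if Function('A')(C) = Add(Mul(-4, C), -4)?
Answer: Add(-5004, Mul(3, I, Pow(2, Rational(1, 2)))) ≈ Add(-5004.0, Mul(4.2426, I))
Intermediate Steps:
Function('A')(C) = Add(-4, Mul(-4, C))
Function('c')(P) = Mul(Pow(2, Rational(1, 2)), Pow(P, Rational(1, 2))) (Function('c')(P) = Pow(Mul(2, P), Rational(1, 2)) = Mul(Pow(2, Rational(1, 2)), Pow(P, Rational(1, 2))))
Add(Mul(Function('A')(-10), -139), Function('c')(-9)) = Add(Mul(Add(-4, Mul(-4, -10)), -139), Mul(Pow(2, Rational(1, 2)), Pow(-9, Rational(1, 2)))) = Add(Mul(Add(-4, 40), -139), Mul(Pow(2, Rational(1, 2)), Mul(3, I))) = Add(Mul(36, -139), Mul(3, I, Pow(2, Rational(1, 2)))) = Add(-5004, Mul(3, I, Pow(2, Rational(1, 2))))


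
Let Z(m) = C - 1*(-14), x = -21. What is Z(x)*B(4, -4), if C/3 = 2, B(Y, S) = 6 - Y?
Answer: 40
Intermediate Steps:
C = 6 (C = 3*2 = 6)
Z(m) = 20 (Z(m) = 6 - 1*(-14) = 6 + 14 = 20)
Z(x)*B(4, -4) = 20*(6 - 1*4) = 20*(6 - 4) = 20*2 = 40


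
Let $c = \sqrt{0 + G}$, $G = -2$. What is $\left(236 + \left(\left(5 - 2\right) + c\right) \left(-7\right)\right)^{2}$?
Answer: $46127 - 3010 i \sqrt{2} \approx 46127.0 - 4256.8 i$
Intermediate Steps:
$c = i \sqrt{2}$ ($c = \sqrt{0 - 2} = \sqrt{-2} = i \sqrt{2} \approx 1.4142 i$)
$\left(236 + \left(\left(5 - 2\right) + c\right) \left(-7\right)\right)^{2} = \left(236 + \left(\left(5 - 2\right) + i \sqrt{2}\right) \left(-7\right)\right)^{2} = \left(236 + \left(3 + i \sqrt{2}\right) \left(-7\right)\right)^{2} = \left(236 - \left(21 + 7 i \sqrt{2}\right)\right)^{2} = \left(215 - 7 i \sqrt{2}\right)^{2}$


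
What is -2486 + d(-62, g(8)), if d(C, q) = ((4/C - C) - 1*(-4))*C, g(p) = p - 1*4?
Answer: -6574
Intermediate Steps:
g(p) = -4 + p (g(p) = p - 4 = -4 + p)
d(C, q) = C*(4 - C + 4/C) (d(C, q) = ((-C + 4/C) + 4)*C = (4 - C + 4/C)*C = C*(4 - C + 4/C))
-2486 + d(-62, g(8)) = -2486 + (4 - 1*(-62)² + 4*(-62)) = -2486 + (4 - 1*3844 - 248) = -2486 + (4 - 3844 - 248) = -2486 - 4088 = -6574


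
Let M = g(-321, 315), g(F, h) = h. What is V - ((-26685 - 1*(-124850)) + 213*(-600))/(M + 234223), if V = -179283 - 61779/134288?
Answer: -2823321573347687/15747819472 ≈ -1.7928e+5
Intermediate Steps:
M = 315
V = -24075617283/134288 (V = -179283 - 61779/134288 = -24075617283/134288 ≈ -1.7928e+5)
V - ((-26685 - 1*(-124850)) + 213*(-600))/(M + 234223) = -24075617283/134288 - ((-26685 - 1*(-124850)) + 213*(-600))/(315 + 234223) = -24075617283/134288 - ((-26685 + 124850) - 127800)/234538 = -24075617283/134288 - (98165 - 127800)/234538 = -24075617283/134288 - (-29635)/234538 = -24075617283/134288 - 1*(-29635/234538) = -24075617283/134288 + 29635/234538 = -2823321573347687/15747819472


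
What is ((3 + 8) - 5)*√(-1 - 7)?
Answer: 12*I*√2 ≈ 16.971*I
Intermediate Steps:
((3 + 8) - 5)*√(-1 - 7) = (11 - 5)*√(-8) = 6*(2*I*√2) = 12*I*√2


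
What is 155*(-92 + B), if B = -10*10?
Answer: -29760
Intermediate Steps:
B = -100
155*(-92 + B) = 155*(-92 - 100) = 155*(-192) = -29760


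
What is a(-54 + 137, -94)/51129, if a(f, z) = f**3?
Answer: 571787/51129 ≈ 11.183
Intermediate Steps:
a(-54 + 137, -94)/51129 = (-54 + 137)**3/51129 = 83**3*(1/51129) = 571787*(1/51129) = 571787/51129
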